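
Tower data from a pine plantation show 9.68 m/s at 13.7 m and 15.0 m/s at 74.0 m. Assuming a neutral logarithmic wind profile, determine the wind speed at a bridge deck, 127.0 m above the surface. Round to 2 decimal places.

16.70 m/s

Log law: V ∝ ln(z/z₀). From the pair, with r = V₁/V₂ = 0.64533,
ln z₀ = (ln z₁ − r·ln z₂)/(1 − r) = (2.6174 − 0.64533×4.3041)/0.35467 = -0.4516 → z₀ = 0.6366 m
V₃ = V₁ · ln(z₃/z₀)/ln(z₁/z₀) = 9.68 × 5.2958/3.0690 = 16.7036 m/s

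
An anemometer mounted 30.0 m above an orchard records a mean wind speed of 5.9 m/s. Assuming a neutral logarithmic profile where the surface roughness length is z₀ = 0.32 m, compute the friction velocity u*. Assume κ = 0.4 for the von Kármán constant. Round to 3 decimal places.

Log law: V(z) = (u*/κ) · ln(z/z₀) ⇒ u* = κ · V / ln(z/z₀)
u* = 0.4 × 5.9 / ln(30.0/0.32) = 0.4 × 5.9 / 4.5406
   = 2.3600 / 4.5406 = 0.5198 m/s

u* ≈ 0.520 m/s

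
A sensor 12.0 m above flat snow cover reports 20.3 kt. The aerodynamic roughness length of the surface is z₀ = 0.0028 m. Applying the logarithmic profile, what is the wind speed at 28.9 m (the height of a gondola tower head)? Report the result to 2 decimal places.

22.43 kt

Log law: V(z) ∝ ln(z/z₀), so V₂/V₁ = ln(z₂/z₀) / ln(z₁/z₀).
ln(28.9/0.0028) = 9.2420, ln(12.0/0.0028) = 8.3630
V₂ = 20.3 × 9.2420/8.3630 = 20.3 × 1.1051 = 22.4335 kt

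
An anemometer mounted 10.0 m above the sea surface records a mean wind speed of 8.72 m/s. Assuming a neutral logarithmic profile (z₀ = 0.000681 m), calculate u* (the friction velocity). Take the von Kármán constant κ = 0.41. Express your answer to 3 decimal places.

Log law: V(z) = (u*/κ) · ln(z/z₀) ⇒ u* = κ · V / ln(z/z₀)
u* = 0.41 × 8.72 / ln(10.0/0.000681) = 0.41 × 8.72 / 9.5945
   = 3.5752 / 9.5945 = 0.3726 m/s

u* ≈ 0.373 m/s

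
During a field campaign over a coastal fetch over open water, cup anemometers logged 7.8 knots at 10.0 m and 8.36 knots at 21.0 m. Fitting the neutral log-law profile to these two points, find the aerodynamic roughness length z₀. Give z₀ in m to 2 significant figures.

Log law: V(z) ∝ ln(z/z₀). With r = V₁/V₂ = 7.8/8.36 = 0.93301,
r · ln(z₂/z₀) = ln(z₁/z₀) ⇒ ln z₀ = (ln z₁ − r·ln z₂)/(1 − r)
ln z₀ = (2.30259 − 0.93301×3.04452) / 0.06699 = -8.0315
z₀ = exp(-8.0315) = 0.0003250 m

z₀ ≈ 0.00033 m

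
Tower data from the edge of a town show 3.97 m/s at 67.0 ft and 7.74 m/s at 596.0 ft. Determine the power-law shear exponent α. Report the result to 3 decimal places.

Power law: V₂/V₁ = (z₂/z₁)^α ⇒ α = ln(V₂/V₁) / ln(z₂/z₁)
α = ln(7.74/3.97) / ln(596.0/67.0) = ln(1.9496) / ln(8.8955)
  = 0.66764 / 2.18555 = 0.30548

α ≈ 0.305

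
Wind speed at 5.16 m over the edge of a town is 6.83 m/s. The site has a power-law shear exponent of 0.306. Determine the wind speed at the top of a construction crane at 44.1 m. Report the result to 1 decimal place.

13.2 m/s

Power-law profile: V₂ = V₁ · (z₂/z₁)^α
V₂ = 6.83 × (44.1/5.16)^0.306 = 6.83 × (8.5465)^0.306
    = 6.83 × 1.9281 = 13.1689 m/s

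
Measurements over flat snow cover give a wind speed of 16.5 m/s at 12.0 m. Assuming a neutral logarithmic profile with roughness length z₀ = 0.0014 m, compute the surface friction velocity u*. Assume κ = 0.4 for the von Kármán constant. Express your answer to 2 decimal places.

Log law: V(z) = (u*/κ) · ln(z/z₀) ⇒ u* = κ · V / ln(z/z₀)
u* = 0.4 × 16.5 / ln(12.0/0.0014) = 0.4 × 16.5 / 9.0562
   = 6.6000 / 9.0562 = 0.7288 m/s

u* ≈ 0.73 m/s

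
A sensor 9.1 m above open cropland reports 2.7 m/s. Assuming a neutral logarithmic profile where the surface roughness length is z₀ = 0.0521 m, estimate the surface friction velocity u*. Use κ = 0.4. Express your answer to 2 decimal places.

Log law: V(z) = (u*/κ) · ln(z/z₀) ⇒ u* = κ · V / ln(z/z₀)
u* = 0.4 × 2.7 / ln(9.1/0.0521) = 0.4 × 2.7 / 5.1629
   = 1.0800 / 5.1629 = 0.2092 m/s

u* ≈ 0.21 m/s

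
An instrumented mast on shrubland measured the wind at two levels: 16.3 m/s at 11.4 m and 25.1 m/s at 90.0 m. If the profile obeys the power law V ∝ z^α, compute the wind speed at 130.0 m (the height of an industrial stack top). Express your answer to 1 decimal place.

27.1 m/s

First find α: α = ln(V₂/V₁)/ln(z₂/z₁) = ln(25.1/16.3)/ln(90.0/11.4) = 0.43170/2.06620 = 0.2089
Extrapolate from 90.0 m to 130.0 m: V₃ = 25.1 × (130.0/90.0)^0.2089 = 25.1 × 1.0799 = 27.1045 m/s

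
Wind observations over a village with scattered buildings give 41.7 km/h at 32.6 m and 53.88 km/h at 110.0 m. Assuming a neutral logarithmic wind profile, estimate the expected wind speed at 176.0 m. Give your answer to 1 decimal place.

58.6 km/h

Log law: V ∝ ln(z/z₀). From the pair, with r = V₁/V₂ = 0.77394,
ln z₀ = (ln z₁ − r·ln z₂)/(1 − r) = (3.4843 − 0.77394×4.7005)/0.22606 = -0.6794 → z₀ = 0.5069 m
V₃ = V₁ · ln(z₃/z₀)/ln(z₁/z₀) = 41.7 × 5.8499/4.1637 = 58.5871 km/h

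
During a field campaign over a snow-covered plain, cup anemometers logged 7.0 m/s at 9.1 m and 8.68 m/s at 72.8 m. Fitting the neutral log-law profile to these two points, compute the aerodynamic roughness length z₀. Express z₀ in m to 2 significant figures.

z₀ ≈ 0.0016 m

Log law: V(z) ∝ ln(z/z₀). With r = V₁/V₂ = 7.0/8.68 = 0.80645,
r · ln(z₂/z₀) = ln(z₁/z₀) ⇒ ln z₀ = (ln z₁ − r·ln z₂)/(1 − r)
ln z₀ = (2.20827 − 0.80645×4.28772) / 0.19355 = -6.4561
z₀ = exp(-6.4561) = 0.001571 m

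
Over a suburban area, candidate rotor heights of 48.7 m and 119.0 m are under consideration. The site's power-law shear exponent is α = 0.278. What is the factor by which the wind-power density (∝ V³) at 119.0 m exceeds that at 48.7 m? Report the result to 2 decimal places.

Speed ratio: V_B/V_A = (z_B/z_A)^α = (119.0/48.7)^0.278 = (2.4435)^0.278 = 1.28194
Power-density ratio: P_B/P_A = (V_B/V_A)³ = (1.28194)³ = 2.10672

2.11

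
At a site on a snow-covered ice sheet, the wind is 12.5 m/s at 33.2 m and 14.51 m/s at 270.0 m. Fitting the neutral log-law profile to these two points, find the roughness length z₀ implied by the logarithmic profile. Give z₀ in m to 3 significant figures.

Log law: V(z) ∝ ln(z/z₀). With r = V₁/V₂ = 12.5/14.51 = 0.86147,
r · ln(z₂/z₀) = ln(z₁/z₀) ⇒ ln z₀ = (ln z₁ − r·ln z₂)/(1 − r)
ln z₀ = (3.50255 − 0.86147×5.59842) / 0.13853 = -9.5315
z₀ = exp(-9.5315) = 0.00007253 m

z₀ ≈ 0.0000725 m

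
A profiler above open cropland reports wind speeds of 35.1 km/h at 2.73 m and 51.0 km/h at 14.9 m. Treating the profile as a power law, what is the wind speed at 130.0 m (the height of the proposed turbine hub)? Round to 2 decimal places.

82.17 km/h

First find α: α = ln(V₂/V₁)/ln(z₂/z₁) = ln(51.0/35.1)/ln(14.9/2.73) = 0.37362/1.69706 = 0.2202
Extrapolate from 14.9 m to 130.0 m: V₃ = 51.0 × (130.0/14.9)^0.2202 = 51.0 × 1.6111 = 82.1651 km/h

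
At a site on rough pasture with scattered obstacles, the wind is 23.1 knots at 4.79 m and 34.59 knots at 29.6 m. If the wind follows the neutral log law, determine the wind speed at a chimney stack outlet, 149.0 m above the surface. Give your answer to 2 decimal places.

Log law: V ∝ ln(z/z₀). From the pair, with r = V₁/V₂ = 0.66782,
ln z₀ = (ln z₁ − r·ln z₂)/(1 − r) = (1.5665 − 0.66782×3.3878)/0.33218 = -2.0950 → z₀ = 0.1231 m
V₃ = V₁ · ln(z₃/z₀)/ln(z₁/z₀) = 23.1 × 7.0989/3.6615 = 44.7862 knots

44.79 knots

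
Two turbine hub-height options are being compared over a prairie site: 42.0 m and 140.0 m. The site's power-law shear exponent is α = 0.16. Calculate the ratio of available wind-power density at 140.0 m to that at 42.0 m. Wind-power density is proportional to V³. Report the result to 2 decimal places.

1.78

Speed ratio: V_B/V_A = (z_B/z_A)^α = (140.0/42.0)^0.16 = (3.3333)^0.16 = 1.21244
Power-density ratio: P_B/P_A = (V_B/V_A)³ = (1.21244)³ = 1.78230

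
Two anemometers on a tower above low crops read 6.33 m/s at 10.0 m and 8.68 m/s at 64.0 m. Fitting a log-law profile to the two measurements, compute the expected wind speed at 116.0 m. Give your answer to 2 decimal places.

Log law: V ∝ ln(z/z₀). From the pair, with r = V₁/V₂ = 0.72926,
ln z₀ = (ln z₁ − r·ln z₂)/(1 − r) = (2.3026 − 0.72926×4.1589)/0.27074 = -2.6976 → z₀ = 0.06737 m
V₃ = V₁ · ln(z₃/z₀)/ln(z₁/z₀) = 6.33 × 7.4512/5.0002 = 9.4329 m/s

9.43 m/s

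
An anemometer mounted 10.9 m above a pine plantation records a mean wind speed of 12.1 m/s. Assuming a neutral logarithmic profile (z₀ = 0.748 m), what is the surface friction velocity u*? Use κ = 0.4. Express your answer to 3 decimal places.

u* ≈ 1.807 m/s

Log law: V(z) = (u*/κ) · ln(z/z₀) ⇒ u* = κ · V / ln(z/z₀)
u* = 0.4 × 12.1 / ln(10.9/0.748) = 0.4 × 12.1 / 2.6791
   = 4.8400 / 2.6791 = 1.8066 m/s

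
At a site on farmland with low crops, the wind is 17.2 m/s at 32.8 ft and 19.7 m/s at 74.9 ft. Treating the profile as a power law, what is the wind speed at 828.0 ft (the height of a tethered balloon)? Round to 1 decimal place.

29.2 m/s

First find α: α = ln(V₂/V₁)/ln(z₂/z₁) = ln(19.7/17.2)/ln(74.9/32.8) = 0.13571/0.82573 = 0.1644
Extrapolate from 74.9 ft to 828.0 ft: V₃ = 19.7 × (828.0/74.9)^0.1644 = 19.7 × 1.4843 = 29.2398 m/s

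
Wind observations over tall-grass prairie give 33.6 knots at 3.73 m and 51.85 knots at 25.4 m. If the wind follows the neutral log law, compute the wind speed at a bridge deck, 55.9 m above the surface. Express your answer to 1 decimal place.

Log law: V ∝ ln(z/z₀). From the pair, with r = V₁/V₂ = 0.64802,
ln z₀ = (ln z₁ − r·ln z₂)/(1 − r) = (1.3164 − 0.64802×3.2347)/0.35198 = -2.2154 → z₀ = 0.1091 m
V₃ = V₁ · ln(z₃/z₀)/ln(z₁/z₀) = 33.6 × 6.2390/3.5318 = 59.3543 knots

59.4 knots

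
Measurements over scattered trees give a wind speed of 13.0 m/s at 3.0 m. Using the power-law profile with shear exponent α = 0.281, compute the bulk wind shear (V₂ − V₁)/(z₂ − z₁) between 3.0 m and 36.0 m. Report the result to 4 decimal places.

0.3980 m/s/m

Power law: V₂ = V₁ · (z₂/z₁)^α = 13.0 × (12.0000)^0.281 = 26.1332 m/s
ΔV/Δz = (26.1332 − 13.0)/(36.0 − 3.0) = 13.1332/33.0000 = 0.39798 m/s/m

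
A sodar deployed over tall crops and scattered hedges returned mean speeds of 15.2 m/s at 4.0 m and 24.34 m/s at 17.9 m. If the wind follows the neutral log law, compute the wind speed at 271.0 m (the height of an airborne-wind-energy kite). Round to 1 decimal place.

Log law: V ∝ ln(z/z₀). From the pair, with r = V₁/V₂ = 0.62449,
ln z₀ = (ln z₁ − r·ln z₂)/(1 − r) = (1.3863 − 0.62449×2.8848)/0.37551 = -1.1058 → z₀ = 0.3310 m
V₃ = V₁ · ln(z₃/z₀)/ln(z₁/z₀) = 15.2 × 6.7079/2.4920 = 40.9140 m/s

40.9 m/s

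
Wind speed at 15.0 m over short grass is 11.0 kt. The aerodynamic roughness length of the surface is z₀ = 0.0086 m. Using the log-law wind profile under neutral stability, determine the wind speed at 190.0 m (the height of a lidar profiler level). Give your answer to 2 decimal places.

14.74 kt

Log law: V(z) ∝ ln(z/z₀), so V₂/V₁ = ln(z₂/z₀) / ln(z₁/z₀).
ln(190.0/0.0086) = 10.0030, ln(15.0/0.0086) = 7.4640
V₂ = 11.0 × 10.0030/7.4640 = 11.0 × 1.3402 = 14.7418 kt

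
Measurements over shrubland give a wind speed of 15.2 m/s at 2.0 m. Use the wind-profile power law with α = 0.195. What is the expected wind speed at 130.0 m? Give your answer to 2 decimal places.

Power-law profile: V₂ = V₁ · (z₂/z₁)^α
V₂ = 15.2 × (130.0/2.0)^0.195 = 15.2 × (65.0000)^0.195
    = 15.2 × 2.2569 = 34.3053 m/s

34.31 m/s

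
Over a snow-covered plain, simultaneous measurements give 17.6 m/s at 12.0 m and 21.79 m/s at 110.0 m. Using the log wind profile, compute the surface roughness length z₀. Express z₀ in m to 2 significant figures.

z₀ ≈ 0.0011 m

Log law: V(z) ∝ ln(z/z₀). With r = V₁/V₂ = 17.6/21.79 = 0.80771,
r · ln(z₂/z₀) = ln(z₁/z₀) ⇒ ln z₀ = (ln z₁ − r·ln z₂)/(1 − r)
ln z₀ = (2.48491 − 0.80771×4.70048) / 0.19229 = -6.8216
z₀ = exp(-6.8216) = 0.001090 m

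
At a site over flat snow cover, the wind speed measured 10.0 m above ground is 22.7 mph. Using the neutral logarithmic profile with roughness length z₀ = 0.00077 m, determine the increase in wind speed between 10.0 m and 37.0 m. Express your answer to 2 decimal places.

Log law: V₂ = V₁ · ln(z₂/z₀)/ln(z₁/z₀) = 22.7 × 10.7800/9.4717 = 25.8356 mph
ΔV = 25.8356 − 22.7 = 3.1356 mph

3.14 mph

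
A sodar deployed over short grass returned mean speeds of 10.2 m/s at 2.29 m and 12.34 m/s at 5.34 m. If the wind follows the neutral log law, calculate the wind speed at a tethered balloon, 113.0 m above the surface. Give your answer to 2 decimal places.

20.05 m/s

Log law: V ∝ ln(z/z₀). From the pair, with r = V₁/V₂ = 0.82658,
ln z₀ = (ln z₁ − r·ln z₂)/(1 − r) = (0.8286 − 0.82658×1.6752)/0.17342 = -3.2070 → z₀ = 0.04048 m
V₃ = V₁ · ln(z₃/z₀)/ln(z₁/z₀) = 10.2 × 7.9344/4.0355 = 20.0545 m/s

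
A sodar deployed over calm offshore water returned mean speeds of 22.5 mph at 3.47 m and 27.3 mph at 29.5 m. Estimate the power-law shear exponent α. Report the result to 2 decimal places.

Power law: V₂/V₁ = (z₂/z₁)^α ⇒ α = ln(V₂/V₁) / ln(z₂/z₁)
α = ln(27.3/22.5) / ln(29.5/3.47) = ln(1.2133) / ln(8.5014)
  = 0.19337 / 2.14024 = 0.09035

α ≈ 0.09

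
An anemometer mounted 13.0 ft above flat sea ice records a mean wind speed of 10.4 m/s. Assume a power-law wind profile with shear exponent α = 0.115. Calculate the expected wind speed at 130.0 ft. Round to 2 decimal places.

Power-law profile: V₂ = V₁ · (z₂/z₁)^α
V₂ = 10.4 × (130.0/13.0)^0.115 = 10.4 × (10.0000)^0.115
    = 10.4 × 1.3032 = 13.5529 m/s

13.55 m/s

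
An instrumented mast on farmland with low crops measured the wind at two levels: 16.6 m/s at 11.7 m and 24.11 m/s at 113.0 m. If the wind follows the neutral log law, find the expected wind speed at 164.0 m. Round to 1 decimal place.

Log law: V ∝ ln(z/z₀). From the pair, with r = V₁/V₂ = 0.68851,
ln z₀ = (ln z₁ − r·ln z₂)/(1 − r) = (2.4596 − 0.68851×4.7274)/0.31149 = -2.5531 → z₀ = 0.07784 m
V₃ = V₁ · ln(z₃/z₀)/ln(z₁/z₀) = 16.6 × 7.6530/5.0127 = 25.3435 m/s

25.3 m/s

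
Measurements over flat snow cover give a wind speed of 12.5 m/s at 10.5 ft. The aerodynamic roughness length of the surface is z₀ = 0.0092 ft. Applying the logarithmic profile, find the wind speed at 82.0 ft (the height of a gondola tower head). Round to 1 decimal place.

16.1 m/s

Log law: V(z) ∝ ln(z/z₀), so V₂/V₁ = ln(z₂/z₀) / ln(z₁/z₀).
ln(82.0/0.0092) = 9.0953, ln(10.5/0.0092) = 7.0399
V₂ = 12.5 × 9.0953/7.0399 = 12.5 × 1.2920 = 16.1494 m/s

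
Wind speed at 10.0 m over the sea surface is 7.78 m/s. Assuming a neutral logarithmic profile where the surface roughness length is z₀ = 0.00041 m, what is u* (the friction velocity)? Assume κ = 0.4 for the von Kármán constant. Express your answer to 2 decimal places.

Log law: V(z) = (u*/κ) · ln(z/z₀) ⇒ u* = κ · V / ln(z/z₀)
u* = 0.4 × 7.78 / ln(10.0/0.00041) = 0.4 × 7.78 / 10.1019
   = 3.1120 / 10.1019 = 0.3081 m/s

u* ≈ 0.31 m/s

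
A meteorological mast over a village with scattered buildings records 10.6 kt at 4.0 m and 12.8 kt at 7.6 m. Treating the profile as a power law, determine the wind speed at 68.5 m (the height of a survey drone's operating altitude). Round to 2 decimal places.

First find α: α = ln(V₂/V₁)/ln(z₂/z₁) = ln(12.8/10.6)/ln(7.6/4.0) = 0.18859/0.64185 = 0.2938
Extrapolate from 7.6 m to 68.5 m: V₃ = 12.8 × (68.5/7.6)^0.2938 = 12.8 × 1.9079 = 24.4216 kt

24.42 kt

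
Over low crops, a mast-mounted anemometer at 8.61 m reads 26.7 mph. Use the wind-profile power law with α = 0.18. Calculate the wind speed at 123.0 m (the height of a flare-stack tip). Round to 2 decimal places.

43.09 mph

Power-law profile: V₂ = V₁ · (z₂/z₁)^α
V₂ = 26.7 × (123.0/8.61)^0.18 = 26.7 × (14.2857)^0.18
    = 26.7 × 1.6139 = 43.0917 mph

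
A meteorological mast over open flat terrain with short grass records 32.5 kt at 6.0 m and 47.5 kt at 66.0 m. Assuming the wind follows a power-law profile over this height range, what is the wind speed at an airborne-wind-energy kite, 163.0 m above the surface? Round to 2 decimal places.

54.81 kt

First find α: α = ln(V₂/V₁)/ln(z₂/z₁) = ln(47.5/32.5)/ln(66.0/6.0) = 0.37949/2.39790 = 0.1583
Extrapolate from 66.0 m to 163.0 m: V₃ = 47.5 × (163.0/66.0)^0.1583 = 47.5 × 1.1538 = 54.8066 kt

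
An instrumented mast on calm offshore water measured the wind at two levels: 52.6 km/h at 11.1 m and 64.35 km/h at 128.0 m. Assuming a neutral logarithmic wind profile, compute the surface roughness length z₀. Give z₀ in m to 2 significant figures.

Log law: V(z) ∝ ln(z/z₀). With r = V₁/V₂ = 52.6/64.35 = 0.81740,
r · ln(z₂/z₀) = ln(z₁/z₀) ⇒ ln z₀ = (ln z₁ − r·ln z₂)/(1 − r)
ln z₀ = (2.40695 − 0.81740×4.85203) / 0.18260 = -8.5387
z₀ = exp(-8.5387) = 0.0001957 m

z₀ ≈ 0.00020 m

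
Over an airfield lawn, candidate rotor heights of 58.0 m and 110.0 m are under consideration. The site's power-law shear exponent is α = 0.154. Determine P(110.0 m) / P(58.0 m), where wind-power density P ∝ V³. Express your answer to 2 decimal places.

Speed ratio: V_B/V_A = (z_B/z_A)^α = (110.0/58.0)^0.154 = (1.8966)^0.154 = 1.10359
Power-density ratio: P_B/P_A = (V_B/V_A)³ = (1.10359)³ = 1.34406

1.34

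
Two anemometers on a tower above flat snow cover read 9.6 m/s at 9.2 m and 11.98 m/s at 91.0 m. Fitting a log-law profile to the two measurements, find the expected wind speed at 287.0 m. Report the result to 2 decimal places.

Log law: V ∝ ln(z/z₀). From the pair, with r = V₁/V₂ = 0.80134,
ln z₀ = (ln z₁ − r·ln z₂)/(1 − r) = (2.2192 − 0.80134×4.5109)/0.19866 = -7.0245 → z₀ = 0.0008899 m
V₃ = V₁ · ln(z₃/z₀)/ln(z₁/z₀) = 9.6 × 12.6839/9.2437 = 13.1729 m/s

13.17 m/s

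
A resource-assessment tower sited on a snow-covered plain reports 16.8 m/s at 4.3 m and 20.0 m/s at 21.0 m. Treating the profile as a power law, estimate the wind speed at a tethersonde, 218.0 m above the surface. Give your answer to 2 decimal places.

25.87 m/s

First find α: α = ln(V₂/V₁)/ln(z₂/z₁) = ln(20.0/16.8)/ln(21.0/4.3) = 0.17435/1.58591 = 0.1099
Extrapolate from 21.0 m to 218.0 m: V₃ = 20.0 × (218.0/21.0)^0.1099 = 20.0 × 1.2934 = 25.8675 m/s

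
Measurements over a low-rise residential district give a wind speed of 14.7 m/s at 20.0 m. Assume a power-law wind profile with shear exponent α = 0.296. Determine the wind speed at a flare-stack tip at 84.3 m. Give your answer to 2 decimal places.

Power-law profile: V₂ = V₁ · (z₂/z₁)^α
V₂ = 14.7 × (84.3/20.0)^0.296 = 14.7 × (4.2150)^0.296
    = 14.7 × 1.5309 = 22.5039 m/s

22.50 m/s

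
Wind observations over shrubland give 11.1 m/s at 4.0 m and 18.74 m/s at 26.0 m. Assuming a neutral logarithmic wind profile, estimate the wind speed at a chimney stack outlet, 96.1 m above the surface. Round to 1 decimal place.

24.1 m/s

Log law: V ∝ ln(z/z₀). From the pair, with r = V₁/V₂ = 0.59232,
ln z₀ = (ln z₁ − r·ln z₂)/(1 − r) = (1.3863 − 0.59232×3.2581)/0.40768 = -1.3332 → z₀ = 0.2636 m
V₃ = V₁ · ln(z₃/z₀)/ln(z₁/z₀) = 11.1 × 5.8986/2.7195 = 24.0759 m/s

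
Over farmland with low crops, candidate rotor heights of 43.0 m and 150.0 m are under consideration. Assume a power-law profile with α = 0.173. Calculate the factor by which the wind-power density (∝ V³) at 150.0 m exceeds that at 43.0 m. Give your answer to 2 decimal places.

1.91

Speed ratio: V_B/V_A = (z_B/z_A)^α = (150.0/43.0)^0.173 = (3.4884)^0.173 = 1.24129
Power-density ratio: P_B/P_A = (V_B/V_A)³ = (1.24129)³ = 1.91259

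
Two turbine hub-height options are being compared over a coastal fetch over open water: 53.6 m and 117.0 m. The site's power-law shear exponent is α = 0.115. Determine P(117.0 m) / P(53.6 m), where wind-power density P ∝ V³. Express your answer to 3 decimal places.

1.309

Speed ratio: V_B/V_A = (z_B/z_A)^α = (117.0/53.6)^0.115 = (2.1828)^0.115 = 1.09392
Power-density ratio: P_B/P_A = (V_B/V_A)³ = (1.09392)³ = 1.30907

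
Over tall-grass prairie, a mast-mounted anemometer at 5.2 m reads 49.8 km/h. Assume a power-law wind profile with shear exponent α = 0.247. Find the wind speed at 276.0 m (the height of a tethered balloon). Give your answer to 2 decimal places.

Power-law profile: V₂ = V₁ · (z₂/z₁)^α
V₂ = 49.8 × (276.0/5.2)^0.247 = 49.8 × (53.0769)^0.247
    = 49.8 × 2.6672 = 132.8254 km/h

132.83 km/h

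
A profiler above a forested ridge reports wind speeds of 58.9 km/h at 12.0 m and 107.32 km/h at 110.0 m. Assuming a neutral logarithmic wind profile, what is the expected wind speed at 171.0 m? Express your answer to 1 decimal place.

117.0 km/h

Log law: V ∝ ln(z/z₀). From the pair, with r = V₁/V₂ = 0.54883,
ln z₀ = (ln z₁ − r·ln z₂)/(1 − r) = (2.4849 − 0.54883×4.7005)/0.45117 = -0.2102 → z₀ = 0.8104 m
V₃ = V₁ · ln(z₃/z₀)/ln(z₁/z₀) = 58.9 × 5.3519/2.6951 = 116.9618 km/h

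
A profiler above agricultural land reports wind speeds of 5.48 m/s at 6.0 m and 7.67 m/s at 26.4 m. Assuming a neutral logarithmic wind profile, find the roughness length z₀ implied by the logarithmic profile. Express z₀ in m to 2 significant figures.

Log law: V(z) ∝ ln(z/z₀). With r = V₁/V₂ = 5.48/7.67 = 0.71447,
r · ln(z₂/z₀) = ln(z₁/z₀) ⇒ ln z₀ = (ln z₁ − r·ln z₂)/(1 − r)
ln z₀ = (1.79176 − 0.71447×3.27336) / 0.28553 = -1.9156
z₀ = exp(-1.9156) = 0.1472 m

z₀ ≈ 0.15 m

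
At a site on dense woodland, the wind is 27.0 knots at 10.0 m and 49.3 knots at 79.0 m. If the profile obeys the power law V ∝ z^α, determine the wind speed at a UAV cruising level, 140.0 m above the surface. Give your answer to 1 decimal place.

First find α: α = ln(V₂/V₁)/ln(z₂/z₁) = ln(49.3/27.0)/ln(79.0/10.0) = 0.60209/2.06686 = 0.2913
Extrapolate from 79.0 m to 140.0 m: V₃ = 49.3 × (140.0/79.0)^0.2913 = 49.3 × 1.1814 = 58.2420 knots

58.2 knots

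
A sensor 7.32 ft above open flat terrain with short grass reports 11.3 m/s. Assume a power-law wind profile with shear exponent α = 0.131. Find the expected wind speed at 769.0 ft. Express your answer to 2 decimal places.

20.79 m/s

Power-law profile: V₂ = V₁ · (z₂/z₁)^α
V₂ = 11.3 × (769.0/7.32)^0.131 = 11.3 × (105.0546)^0.131
    = 11.3 × 1.8399 = 20.7914 m/s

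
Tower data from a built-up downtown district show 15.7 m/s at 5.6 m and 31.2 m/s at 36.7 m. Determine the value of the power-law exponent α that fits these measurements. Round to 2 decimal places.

Power law: V₂/V₁ = (z₂/z₁)^α ⇒ α = ln(V₂/V₁) / ln(z₂/z₁)
α = ln(31.2/15.7) / ln(36.7/5.6) = ln(1.9873) / ln(6.5536)
  = 0.68676 / 1.88001 = 0.36529

α ≈ 0.37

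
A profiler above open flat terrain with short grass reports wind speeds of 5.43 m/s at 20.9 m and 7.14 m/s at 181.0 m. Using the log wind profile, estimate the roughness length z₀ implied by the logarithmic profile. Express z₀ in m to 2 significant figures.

Log law: V(z) ∝ ln(z/z₀). With r = V₁/V₂ = 5.43/7.14 = 0.76050,
r · ln(z₂/z₀) = ln(z₁/z₀) ⇒ ln z₀ = (ln z₁ − r·ln z₂)/(1 − r)
ln z₀ = (3.03975 − 0.76050×5.19850) / 0.23950 = -3.8152
z₀ = exp(-3.8152) = 0.02203 m

z₀ ≈ 0.022 m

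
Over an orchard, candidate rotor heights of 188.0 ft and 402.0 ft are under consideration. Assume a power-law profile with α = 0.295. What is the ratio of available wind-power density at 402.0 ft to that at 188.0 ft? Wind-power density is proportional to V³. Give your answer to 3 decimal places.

Speed ratio: V_B/V_A = (z_B/z_A)^α = (402.0/188.0)^0.295 = (2.1383)^0.295 = 1.25132
Power-density ratio: P_B/P_A = (V_B/V_A)³ = (1.25132)³ = 1.95934

1.959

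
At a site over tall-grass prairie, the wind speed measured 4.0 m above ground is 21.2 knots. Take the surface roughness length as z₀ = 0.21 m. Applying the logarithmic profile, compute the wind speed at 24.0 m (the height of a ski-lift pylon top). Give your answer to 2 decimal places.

Log law: V(z) ∝ ln(z/z₀), so V₂/V₁ = ln(z₂/z₀) / ln(z₁/z₀).
ln(24.0/0.21) = 4.7387, ln(4.0/0.21) = 2.9469
V₂ = 21.2 × 4.7387/2.9469 = 21.2 × 1.6080 = 34.0897 knots

34.09 knots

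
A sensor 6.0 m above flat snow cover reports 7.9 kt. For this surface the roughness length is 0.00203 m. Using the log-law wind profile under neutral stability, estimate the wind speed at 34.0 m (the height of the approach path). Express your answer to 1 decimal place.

9.6 kt

Log law: V(z) ∝ ln(z/z₀), so V₂/V₁ = ln(z₂/z₀) / ln(z₁/z₀).
ln(34.0/0.00203) = 9.7261, ln(6.0/0.00203) = 7.9915
V₂ = 7.9 × 9.7261/7.9915 = 7.9 × 1.2171 = 9.6147 kt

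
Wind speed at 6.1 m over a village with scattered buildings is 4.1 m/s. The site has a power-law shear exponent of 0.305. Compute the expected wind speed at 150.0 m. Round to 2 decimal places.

Power-law profile: V₂ = V₁ · (z₂/z₁)^α
V₂ = 4.1 × (150.0/6.1)^0.305 = 4.1 × (24.5902)^0.305
    = 4.1 × 2.6557 = 10.8885 m/s

10.89 m/s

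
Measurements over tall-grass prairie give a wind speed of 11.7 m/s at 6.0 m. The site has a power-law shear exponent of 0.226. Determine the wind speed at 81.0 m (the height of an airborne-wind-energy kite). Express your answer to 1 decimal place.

Power-law profile: V₂ = V₁ · (z₂/z₁)^α
V₂ = 11.7 × (81.0/6.0)^0.226 = 11.7 × (13.5000)^0.226
    = 11.7 × 1.8008 = 21.0689 m/s

21.1 m/s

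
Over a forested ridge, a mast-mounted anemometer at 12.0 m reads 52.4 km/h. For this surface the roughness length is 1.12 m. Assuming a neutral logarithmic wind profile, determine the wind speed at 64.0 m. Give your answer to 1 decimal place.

Log law: V(z) ∝ ln(z/z₀), so V₂/V₁ = ln(z₂/z₀) / ln(z₁/z₀).
ln(64.0/1.12) = 4.0456, ln(12.0/1.12) = 2.3716
V₂ = 52.4 × 4.0456/2.3716 = 52.4 × 1.7058 = 89.3865 km/h

89.4 km/h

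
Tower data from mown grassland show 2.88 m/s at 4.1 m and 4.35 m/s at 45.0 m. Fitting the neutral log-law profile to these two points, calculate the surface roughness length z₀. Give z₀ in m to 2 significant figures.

Log law: V(z) ∝ ln(z/z₀). With r = V₁/V₂ = 2.88/4.35 = 0.66207,
r · ln(z₂/z₀) = ln(z₁/z₀) ⇒ ln z₀ = (ln z₁ − r·ln z₂)/(1 − r)
ln z₀ = (1.41099 − 0.66207×3.80666) / 0.33793 = -3.2826
z₀ = exp(-3.2826) = 0.03753 m

z₀ ≈ 0.038 m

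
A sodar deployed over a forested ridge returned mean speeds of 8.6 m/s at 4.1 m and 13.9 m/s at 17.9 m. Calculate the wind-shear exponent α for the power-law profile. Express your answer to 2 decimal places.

Power law: V₂/V₁ = (z₂/z₁)^α ⇒ α = ln(V₂/V₁) / ln(z₂/z₁)
α = ln(13.9/8.6) / ln(17.9/4.1) = ln(1.6163) / ln(4.3659)
  = 0.48013 / 1.47381 = 0.32577

α ≈ 0.33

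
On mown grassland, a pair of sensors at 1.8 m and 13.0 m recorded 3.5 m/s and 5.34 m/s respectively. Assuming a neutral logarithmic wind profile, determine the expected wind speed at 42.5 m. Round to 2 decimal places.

6.44 m/s

Log law: V ∝ ln(z/z₀). From the pair, with r = V₁/V₂ = 0.65543,
ln z₀ = (ln z₁ − r·ln z₂)/(1 − r) = (0.5878 − 0.65543×2.5649)/0.34457 = -3.1731 → z₀ = 0.04187 m
V₃ = V₁ · ln(z₃/z₀)/ln(z₁/z₀) = 3.5 × 6.9226/3.7609 = 6.4424 m/s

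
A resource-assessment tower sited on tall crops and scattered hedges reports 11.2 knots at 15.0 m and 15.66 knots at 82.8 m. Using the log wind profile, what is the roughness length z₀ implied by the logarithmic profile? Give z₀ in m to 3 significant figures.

Log law: V(z) ∝ ln(z/z₀). With r = V₁/V₂ = 11.2/15.66 = 0.71520,
r · ln(z₂/z₀) = ln(z₁/z₀) ⇒ ln z₀ = (ln z₁ − r·ln z₂)/(1 − r)
ln z₀ = (2.70805 − 0.71520×4.41643) / 0.28480 = -1.5820
z₀ = exp(-1.5820) = 0.2056 m

z₀ ≈ 0.206 m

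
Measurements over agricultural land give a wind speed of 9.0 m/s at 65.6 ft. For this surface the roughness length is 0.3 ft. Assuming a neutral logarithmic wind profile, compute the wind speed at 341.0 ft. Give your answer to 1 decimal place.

11.8 m/s

Log law: V(z) ∝ ln(z/z₀), so V₂/V₁ = ln(z₂/z₀) / ln(z₁/z₀).
ln(341.0/0.3) = 7.0359, ln(65.6/0.3) = 5.3875
V₂ = 9.0 × 7.0359/5.3875 = 9.0 × 1.3059 = 11.7535 m/s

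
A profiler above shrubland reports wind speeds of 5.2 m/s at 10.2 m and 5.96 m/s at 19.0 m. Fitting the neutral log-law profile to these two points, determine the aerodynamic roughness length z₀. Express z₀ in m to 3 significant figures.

z₀ ≈ 0.145 m

Log law: V(z) ∝ ln(z/z₀). With r = V₁/V₂ = 5.2/5.96 = 0.87248,
r · ln(z₂/z₀) = ln(z₁/z₀) ⇒ ln z₀ = (ln z₁ − r·ln z₂)/(1 − r)
ln z₀ = (2.32239 − 0.87248×2.94444) / 0.12752 = -1.9338
z₀ = exp(-1.9338) = 0.1446 m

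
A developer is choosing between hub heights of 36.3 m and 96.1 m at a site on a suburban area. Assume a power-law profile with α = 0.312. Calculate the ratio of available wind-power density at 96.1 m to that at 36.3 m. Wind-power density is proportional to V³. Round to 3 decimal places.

Speed ratio: V_B/V_A = (z_B/z_A)^α = (96.1/36.3)^0.312 = (2.6474)^0.312 = 1.35494
Power-density ratio: P_B/P_A = (V_B/V_A)³ = (1.35494)³ = 2.48746

2.487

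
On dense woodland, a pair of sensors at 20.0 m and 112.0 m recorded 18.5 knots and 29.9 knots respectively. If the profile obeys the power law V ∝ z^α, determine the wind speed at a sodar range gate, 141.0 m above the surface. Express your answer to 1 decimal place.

31.9 knots

First find α: α = ln(V₂/V₁)/ln(z₂/z₁) = ln(29.9/18.5)/ln(112.0/20.0) = 0.48009/1.72277 = 0.2787
Extrapolate from 112.0 m to 141.0 m: V₃ = 29.9 × (141.0/112.0)^0.2787 = 29.9 × 1.0663 = 31.8815 knots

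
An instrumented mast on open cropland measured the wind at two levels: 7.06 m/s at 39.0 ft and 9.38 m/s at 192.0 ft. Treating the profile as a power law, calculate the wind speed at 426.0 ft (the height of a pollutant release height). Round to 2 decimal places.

First find α: α = ln(V₂/V₁)/ln(z₂/z₁) = ln(9.38/7.06)/ln(192.0/39.0) = 0.28413/1.59393 = 0.1783
Extrapolate from 192.0 ft to 426.0 ft: V₃ = 9.38 × (426.0/192.0)^0.1783 = 9.38 × 1.1526 = 10.8119 m/s

10.81 m/s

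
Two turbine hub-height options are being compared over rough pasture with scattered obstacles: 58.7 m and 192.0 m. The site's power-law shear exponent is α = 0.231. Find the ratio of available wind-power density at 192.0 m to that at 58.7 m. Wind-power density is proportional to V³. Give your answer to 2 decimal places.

2.27

Speed ratio: V_B/V_A = (z_B/z_A)^α = (192.0/58.7)^0.231 = (3.2709)^0.231 = 1.31488
Power-density ratio: P_B/P_A = (V_B/V_A)³ = (1.31488)³ = 2.27333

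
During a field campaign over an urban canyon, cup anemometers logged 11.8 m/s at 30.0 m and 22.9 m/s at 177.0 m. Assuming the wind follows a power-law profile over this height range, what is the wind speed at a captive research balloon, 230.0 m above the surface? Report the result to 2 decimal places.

First find α: α = ln(V₂/V₁)/ln(z₂/z₁) = ln(22.9/11.8)/ln(177.0/30.0) = 0.66304/1.77495 = 0.3736
Extrapolate from 177.0 m to 230.0 m: V₃ = 22.9 × (230.0/177.0)^0.3736 = 22.9 × 1.1028 = 25.2539 m/s

25.25 m/s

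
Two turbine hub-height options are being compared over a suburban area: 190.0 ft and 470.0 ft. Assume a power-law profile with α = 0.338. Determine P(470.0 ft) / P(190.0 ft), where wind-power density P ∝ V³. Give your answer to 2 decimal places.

Speed ratio: V_B/V_A = (z_B/z_A)^α = (470.0/190.0)^0.338 = (2.4737)^0.338 = 1.35816
Power-density ratio: P_B/P_A = (V_B/V_A)³ = (1.35816)³ = 2.50525

2.51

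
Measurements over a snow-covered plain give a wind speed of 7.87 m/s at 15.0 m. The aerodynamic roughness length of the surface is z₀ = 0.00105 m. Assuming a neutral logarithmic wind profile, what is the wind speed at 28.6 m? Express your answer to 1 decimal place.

Log law: V(z) ∝ ln(z/z₀), so V₂/V₁ = ln(z₂/z₀) / ln(z₁/z₀).
ln(28.6/0.00105) = 10.2124, ln(15.0/0.00105) = 9.5670
V₂ = 7.87 × 10.2124/9.5670 = 7.87 × 1.0675 = 8.4009 m/s

8.4 m/s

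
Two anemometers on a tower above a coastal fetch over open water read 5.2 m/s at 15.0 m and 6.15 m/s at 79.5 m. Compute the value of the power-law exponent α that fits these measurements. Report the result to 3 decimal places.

α ≈ 0.101

Power law: V₂/V₁ = (z₂/z₁)^α ⇒ α = ln(V₂/V₁) / ln(z₂/z₁)
α = ln(6.15/5.2) / ln(79.5/15.0) = ln(1.1827) / ln(5.3000)
  = 0.16779 / 1.66771 = 0.10061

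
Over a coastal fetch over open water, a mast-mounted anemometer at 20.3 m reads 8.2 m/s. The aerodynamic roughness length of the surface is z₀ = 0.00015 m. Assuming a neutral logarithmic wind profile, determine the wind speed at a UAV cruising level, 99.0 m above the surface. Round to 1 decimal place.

9.3 m/s

Log law: V(z) ∝ ln(z/z₀), so V₂/V₁ = ln(z₂/z₀) / ln(z₁/z₀).
ln(99.0/0.00015) = 13.4000, ln(20.3/0.00015) = 11.8155
V₂ = 8.2 × 13.4000/11.8155 = 8.2 × 1.1341 = 9.2996 m/s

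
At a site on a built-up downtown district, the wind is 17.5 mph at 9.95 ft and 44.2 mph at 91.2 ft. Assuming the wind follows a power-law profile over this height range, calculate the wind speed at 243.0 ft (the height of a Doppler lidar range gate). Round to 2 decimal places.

66.59 mph

First find α: α = ln(V₂/V₁)/ln(z₂/z₁) = ln(44.2/17.5)/ln(91.2/9.95) = 0.92652/2.21548 = 0.4182
Extrapolate from 91.2 ft to 243.0 ft: V₃ = 44.2 × (243.0/91.2)^0.4182 = 44.2 × 1.5066 = 66.5909 mph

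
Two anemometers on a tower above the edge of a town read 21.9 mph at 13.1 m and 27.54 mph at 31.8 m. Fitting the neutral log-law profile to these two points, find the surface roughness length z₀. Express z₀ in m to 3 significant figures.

z₀ ≈ 0.419 m

Log law: V(z) ∝ ln(z/z₀). With r = V₁/V₂ = 21.9/27.54 = 0.79521,
r · ln(z₂/z₀) = ln(z₁/z₀) ⇒ ln z₀ = (ln z₁ − r·ln z₂)/(1 − r)
ln z₀ = (2.57261 − 0.79521×3.45947) / 0.20479 = -0.8710
z₀ = exp(-0.8710) = 0.4185 m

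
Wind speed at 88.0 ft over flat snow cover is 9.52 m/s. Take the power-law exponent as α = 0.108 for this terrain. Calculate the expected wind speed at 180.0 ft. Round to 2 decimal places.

10.28 m/s

Power-law profile: V₂ = V₁ · (z₂/z₁)^α
V₂ = 9.52 × (180.0/88.0)^0.108 = 9.52 × (2.0455)^0.108
    = 9.52 × 1.0804 = 10.2850 m/s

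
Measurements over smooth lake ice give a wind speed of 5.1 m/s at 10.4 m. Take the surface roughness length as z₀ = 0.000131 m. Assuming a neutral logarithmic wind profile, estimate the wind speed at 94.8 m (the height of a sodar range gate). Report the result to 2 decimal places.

6.10 m/s

Log law: V(z) ∝ ln(z/z₀), so V₂/V₁ = ln(z₂/z₀) / ln(z₁/z₀).
ln(94.8/0.000131) = 13.4921, ln(10.4/0.000131) = 11.2821
V₂ = 5.1 × 13.4921/11.2821 = 5.1 × 1.1959 = 6.0990 m/s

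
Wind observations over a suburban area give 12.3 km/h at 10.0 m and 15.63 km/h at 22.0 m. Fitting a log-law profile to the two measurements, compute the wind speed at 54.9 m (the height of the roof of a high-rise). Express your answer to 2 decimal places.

19.49 km/h

Log law: V ∝ ln(z/z₀). From the pair, with r = V₁/V₂ = 0.78695,
ln z₀ = (ln z₁ − r·ln z₂)/(1 − r) = (2.3026 − 0.78695×3.0910)/0.21305 = -0.6097 → z₀ = 0.5435 m
V₃ = V₁ · ln(z₃/z₀)/ln(z₁/z₀) = 12.3 × 4.6152/2.9123 = 19.4922 km/h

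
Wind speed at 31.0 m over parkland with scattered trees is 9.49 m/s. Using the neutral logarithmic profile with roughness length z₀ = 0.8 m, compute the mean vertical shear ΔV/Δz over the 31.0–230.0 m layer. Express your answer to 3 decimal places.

Log law: V₂ = V₁ · ln(z₂/z₀)/ln(z₁/z₀) = 9.49 × 5.6612/3.6571 = 14.6905 m/s
ΔV/Δz = (14.6905 − 9.49)/(230.0 − 31.0) = 5.2005/199.0000 = 0.02613 m/s/m

0.026 m/s/m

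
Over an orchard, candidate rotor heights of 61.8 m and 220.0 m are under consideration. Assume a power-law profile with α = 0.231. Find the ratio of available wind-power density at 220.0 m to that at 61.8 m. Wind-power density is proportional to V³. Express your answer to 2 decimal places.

Speed ratio: V_B/V_A = (z_B/z_A)^α = (220.0/61.8)^0.231 = (3.5599)^0.231 = 1.34085
Power-density ratio: P_B/P_A = (V_B/V_A)³ = (1.34085)³ = 2.41070

2.41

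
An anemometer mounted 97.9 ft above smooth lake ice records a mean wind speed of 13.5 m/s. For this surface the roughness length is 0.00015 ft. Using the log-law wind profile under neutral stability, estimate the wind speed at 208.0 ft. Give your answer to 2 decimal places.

Log law: V(z) ∝ ln(z/z₀), so V₂/V₁ = ln(z₂/z₀) / ln(z₁/z₀).
ln(208.0/0.00015) = 14.1424, ln(97.9/0.00015) = 13.3888
V₂ = 13.5 × 14.1424/13.3888 = 13.5 × 1.0563 = 14.2598 m/s

14.26 m/s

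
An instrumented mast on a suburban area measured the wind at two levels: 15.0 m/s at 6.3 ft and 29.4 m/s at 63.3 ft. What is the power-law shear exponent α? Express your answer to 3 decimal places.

α ≈ 0.292

Power law: V₂/V₁ = (z₂/z₁)^α ⇒ α = ln(V₂/V₁) / ln(z₂/z₁)
α = ln(29.4/15.0) / ln(63.3/6.3) = ln(1.9600) / ln(10.0476)
  = 0.67294 / 2.30734 = 0.29165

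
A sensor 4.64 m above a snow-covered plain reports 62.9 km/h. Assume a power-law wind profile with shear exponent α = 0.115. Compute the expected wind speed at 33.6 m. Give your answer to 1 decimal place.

Power-law profile: V₂ = V₁ · (z₂/z₁)^α
V₂ = 62.9 × (33.6/4.64)^0.115 = 62.9 × (7.2414)^0.115
    = 62.9 × 1.2557 = 78.9824 km/h

79.0 km/h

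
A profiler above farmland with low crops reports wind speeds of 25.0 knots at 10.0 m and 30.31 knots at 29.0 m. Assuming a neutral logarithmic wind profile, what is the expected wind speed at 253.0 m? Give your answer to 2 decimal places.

41.11 knots

Log law: V ∝ ln(z/z₀). From the pair, with r = V₁/V₂ = 0.82481,
ln z₀ = (ln z₁ − r·ln z₂)/(1 − r) = (2.3026 − 0.82481×3.3673)/0.17519 = -2.7102 → z₀ = 0.06653 m
V₃ = V₁ · ln(z₃/z₀)/ln(z₁/z₀) = 25.0 × 8.2436/5.0128 = 41.1129 knots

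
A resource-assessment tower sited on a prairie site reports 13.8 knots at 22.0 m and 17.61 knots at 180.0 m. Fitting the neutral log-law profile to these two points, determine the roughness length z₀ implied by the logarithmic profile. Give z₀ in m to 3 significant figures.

z₀ ≈ 0.0109 m

Log law: V(z) ∝ ln(z/z₀). With r = V₁/V₂ = 13.8/17.61 = 0.78365,
r · ln(z₂/z₀) = ln(z₁/z₀) ⇒ ln z₀ = (ln z₁ − r·ln z₂)/(1 − r)
ln z₀ = (3.09104 − 0.78365×5.19296) / 0.21635 = -4.5222
z₀ = exp(-4.5222) = 0.01087 m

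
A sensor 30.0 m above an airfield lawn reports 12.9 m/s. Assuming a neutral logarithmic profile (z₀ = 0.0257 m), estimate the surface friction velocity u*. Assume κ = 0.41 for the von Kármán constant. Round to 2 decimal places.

u* ≈ 0.75 m/s

Log law: V(z) = (u*/κ) · ln(z/z₀) ⇒ u* = κ · V / ln(z/z₀)
u* = 0.41 × 12.9 / ln(30.0/0.0257) = 0.41 × 12.9 / 7.0625
   = 5.2890 / 7.0625 = 0.7489 m/s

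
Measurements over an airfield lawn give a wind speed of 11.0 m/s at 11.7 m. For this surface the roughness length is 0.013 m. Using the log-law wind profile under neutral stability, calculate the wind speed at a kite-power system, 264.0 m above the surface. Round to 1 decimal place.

Log law: V(z) ∝ ln(z/z₀), so V₂/V₁ = ln(z₂/z₀) / ln(z₁/z₀).
ln(264.0/0.013) = 9.9188, ln(11.7/0.013) = 6.8024
V₂ = 11.0 × 9.9188/6.8024 = 11.0 × 1.4581 = 16.0394 m/s

16.0 m/s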